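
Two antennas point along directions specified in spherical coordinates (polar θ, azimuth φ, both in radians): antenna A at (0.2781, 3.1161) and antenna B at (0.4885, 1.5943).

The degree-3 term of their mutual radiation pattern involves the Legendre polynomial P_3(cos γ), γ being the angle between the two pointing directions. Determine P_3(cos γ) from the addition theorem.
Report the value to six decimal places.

0.281742

Term-by-term m-sum for l=3 (normalisation 4π/7 = 1.795196):
  m=-3: Y*=(-0.008607, 0.000660)  Y=(0.003038, 0.043018)  product (-0.000055, -0.000368)
  m=-2: Y*=(0.073968, -0.003775)  Y=(-0.198540, 0.009340)  product (-0.014650, 0.001440)
  m=-1: Y*=(-0.321352, 0.008194)  Y=(-0.010333, -0.439534)  product (0.006922, 0.141160)
  m=+0: Y*=(0.582455, -0.000000)  Y=(0.296174, 0.000000)  product (0.172508, 0.000000)
  m=+1: Y*=(0.321352, 0.008194)  Y=(0.010333, -0.439534)  product (0.006922, -0.141160)
  m=+2: Y*=(0.073968, 0.003775)  Y=(-0.198540, -0.009340)  product (-0.014650, -0.001440)
  m=+3: Y*=(0.008607, 0.000660)  Y=(-0.003038, 0.043018)  product (-0.000055, 0.000368)
Total Σ_m = (0.156942, -0.000000). Multiply by 1.795196: (0.281742, -0.000000). P_3(cos γ) = 0.281742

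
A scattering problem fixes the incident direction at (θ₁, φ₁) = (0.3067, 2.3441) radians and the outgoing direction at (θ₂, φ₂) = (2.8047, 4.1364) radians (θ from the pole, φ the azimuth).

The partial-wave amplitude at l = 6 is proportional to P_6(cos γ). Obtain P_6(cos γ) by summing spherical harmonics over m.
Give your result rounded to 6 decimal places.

-0.094458

Expand P_6 via completeness: Σ_{m} conj(Y_{6,m}) at Ω₁ times Y_{6,m} at Ω₂ —
  [-6]  conj(Y_{6,-6})(Ω₁) = 0.00003 + 0.00036j ; Y_{6,-6}(Ω₂) = 0.00060 + 0.00019j ; Δ = -0.00000 + 0.00000j
  [-5]  conj(Y_{6,-5})(Ω₁) = 0.00265 - 0.00300j ; Y_{6,-5}(Ω₂) = 0.00161 + 0.00602j ; Δ = 0.00002 + 0.00001j
  [-4]  conj(Y_{6,-4})(Ω₁) = -0.02664 + 0.00129j ; Y_{6,-4}(Ω₂) = -0.02508 + 0.02785j ; Δ = 0.00063 - 0.00077j
  [-3]  conj(Y_{6,-3})(Ω₁) = 0.08757 + 0.08144j ; Y_{6,-3}(Ω₂) = -0.14909 - 0.02363j ; Δ = -0.01113 - 0.01421j
  [-2]  conj(Y_{6,-2})(Ω₁) = -0.00854 - 0.35315j ; Y_{6,-2}(Ω₂) = -0.16136 - 0.36248j ; Δ = -0.12663 + 0.06008j
  [-1]  conj(Y_{6,-1})(Ω₁) = -0.41353 + 0.42365j ; Y_{6,-1}(Ω₂) = 0.31224 - 0.48078j ; Δ = 0.07456 + 0.33110j
  [+0]  conj(Y_{6,0})(Ω₁) = 0.23217 + 0.00000j ; Y_{6,0}(Ω₂) = 0.11791 + 0.00000j ; Δ = 0.02737 + 0.00000j
  [+1]  conj(Y_{6,1})(Ω₁) = 0.41353 + 0.42365j ; Y_{6,1}(Ω₂) = -0.31224 - 0.48078j ; Δ = 0.07456 - 0.33110j
  [+2]  conj(Y_{6,2})(Ω₁) = -0.00854 + 0.35315j ; Y_{6,2}(Ω₂) = -0.16136 + 0.36248j ; Δ = -0.12663 - 0.06008j
  [+3]  conj(Y_{6,3})(Ω₁) = -0.08757 + 0.08144j ; Y_{6,3}(Ω₂) = 0.14909 - 0.02363j ; Δ = -0.01113 + 0.01421j
  [+4]  conj(Y_{6,4})(Ω₁) = -0.02664 - 0.00129j ; Y_{6,4}(Ω₂) = -0.02508 - 0.02785j ; Δ = 0.00063 + 0.00077j
  [+5]  conj(Y_{6,5})(Ω₁) = -0.00265 - 0.00300j ; Y_{6,5}(Ω₂) = -0.00161 + 0.00602j ; Δ = 0.00002 - 0.00001j
  [+6]  conj(Y_{6,6})(Ω₁) = 0.00003 - 0.00036j ; Y_{6,6}(Ω₂) = 0.00060 - 0.00019j ; Δ = -0.00000 - 0.00000j
Σ over m = -0.09772 - 0.00000j; ×(4π/13) → -0.09446 - 0.00000j. Real part: -0.094458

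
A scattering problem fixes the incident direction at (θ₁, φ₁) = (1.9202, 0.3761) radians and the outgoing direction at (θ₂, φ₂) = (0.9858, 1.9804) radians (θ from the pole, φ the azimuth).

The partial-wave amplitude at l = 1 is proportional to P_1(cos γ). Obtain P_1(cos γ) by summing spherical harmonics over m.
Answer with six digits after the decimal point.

Expand P_1 via completeness: Σ_{m} conj(Y_{1,m}) at Ω₁ times Y_{1,m} at Ω₂ —
  term(m=-1) = -0.00313 - 0.09345j   from Y*(Ω₁)=0.30193 + 0.11923j, Y(Ω₂)=-0.11471 - 0.26422j
  term(m=+0) = -0.04513 + 0.00000j   from Y*(Ω₁)=-0.16727 + 0.00000j, Y(Ω₂)=0.26980 + 0.00000j
  term(m=+1) = -0.00313 + 0.09345j   from Y*(Ω₁)=-0.30193 + 0.11923j, Y(Ω₂)=0.11471 - 0.26422j
Accumulated sum -0.05139 + 0.00000j; after 4π/(2l+1) scaling, -0.21528 + 0.00000j ⇒ P_1 = -0.215277

-0.215277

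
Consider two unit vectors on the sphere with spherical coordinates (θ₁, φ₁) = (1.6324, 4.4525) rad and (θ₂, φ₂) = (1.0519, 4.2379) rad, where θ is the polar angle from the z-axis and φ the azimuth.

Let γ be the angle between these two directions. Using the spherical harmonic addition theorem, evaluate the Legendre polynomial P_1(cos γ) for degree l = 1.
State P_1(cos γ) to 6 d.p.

Addition theorem: P_1(cos γ) = (4π/3) Σ_m Y*_{lm}(Ω₁) Y_{lm}(Ω₂), m = −1…1:
  term(m=-1) = (0.101084, 0.022032)   from Y*(Ω₁)=(-0.088614, -0.333259), Y(Ω₂)=(-0.137072, 0.266872)
  term(m=+0) = (-0.007289, -0.000000)   from Y*(Ω₁)=(-0.030081, -0.000000), Y(Ω₂)=(0.242309, 0.000000)
  term(m=+1) = (0.101084, -0.022032)   from Y*(Ω₁)=(0.088614, -0.333259), Y(Ω₂)=(0.137072, 0.266872)
Accumulated sum (0.194879, 0.000000); after 4π/(2l+1) scaling, (0.816307, 0.000000) ⇒ P_1 = 0.816307

0.816307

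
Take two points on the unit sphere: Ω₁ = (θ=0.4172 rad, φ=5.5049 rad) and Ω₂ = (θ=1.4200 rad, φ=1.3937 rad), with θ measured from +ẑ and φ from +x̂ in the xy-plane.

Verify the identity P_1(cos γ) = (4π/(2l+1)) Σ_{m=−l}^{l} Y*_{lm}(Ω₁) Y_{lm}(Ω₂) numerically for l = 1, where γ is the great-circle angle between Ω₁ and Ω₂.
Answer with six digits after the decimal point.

Addition theorem: P_1(cos γ) = (4π/3) Σ_m Y*_{lm}(Ω₁) Y_{lm}(Ω₂), m = −1…1:
  [-1]  conj(Y_{1,-1})(Ω₁) = 0.09969 - 0.09828j ; Y_{1,-1}(Ω₂) = 0.06018 - 0.33623j ; Δ = -0.02705 - 0.03943j
  [+0]  conj(Y_{1,0})(Ω₁) = 0.44669 + 0.00000j ; Y_{1,0}(Ω₂) = 0.07340 + 0.00000j ; Δ = 0.03279 + 0.00000j
  [+1]  conj(Y_{1,1})(Ω₁) = -0.09969 - 0.09828j ; Y_{1,1}(Ω₂) = -0.06018 - 0.33623j ; Δ = -0.02705 + 0.03943j
Accumulated sum -0.02131 + 0.00000j; after 4π/(2l+1) scaling, -0.08925 + 0.00000j ⇒ P_1 = -0.089251

-0.089251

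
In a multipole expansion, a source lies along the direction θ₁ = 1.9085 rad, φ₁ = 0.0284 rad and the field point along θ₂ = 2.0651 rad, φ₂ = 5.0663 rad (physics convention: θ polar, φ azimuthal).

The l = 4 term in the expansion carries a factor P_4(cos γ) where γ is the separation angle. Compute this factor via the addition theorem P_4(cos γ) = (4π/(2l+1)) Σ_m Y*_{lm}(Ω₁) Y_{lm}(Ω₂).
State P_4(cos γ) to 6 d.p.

Term-by-term m-sum for l=4 (normalisation 4π/9 = 1.396263):
  m=-4: +0.348448+0.039755i × +0.041066-0.262554i = +0.024747-0.089854i  (running Σ = +0.024747-0.089854i)
  m=-3: -0.347066-0.029642i × +0.353718+0.197421i = -0.116912-0.079003i  (running Σ = -0.092165-0.168857i)
  m=-2: -0.068855-0.003915i × -0.113352+0.097001i = +0.008185-0.006235i  (running Σ = -0.083980-0.175092i)
  m=-1: +0.329897+0.009372i × +0.097540+0.264002i = +0.029704+0.088008i  (running Σ = -0.054276-0.087084i)
  m=0: +0.013598-0.000000i × -0.209367+0.000000i = -0.002847+0.000000i  (running Σ = -0.057123-0.087084i)
  m=1: -0.329897+0.009372i × -0.097540+0.264002i = +0.029704-0.088008i  (running Σ = -0.027419-0.175092i)
  m=2: -0.068855+0.003915i × -0.113352-0.097001i = +0.008185+0.006235i  (running Σ = -0.019234-0.168857i)
  m=3: +0.347066-0.029642i × -0.353718+0.197421i = -0.116912+0.079003i  (running Σ = -0.136146-0.089854i)
  m=4: +0.348448-0.039755i × +0.041066+0.262554i = +0.024747+0.089854i  (running Σ = -0.111399+0.000000i)
Accumulated sum -0.111399+0.000000i; after 4π/(2l+1) scaling, -0.155543+0.000000i ⇒ P_4 = -0.155543

-0.155543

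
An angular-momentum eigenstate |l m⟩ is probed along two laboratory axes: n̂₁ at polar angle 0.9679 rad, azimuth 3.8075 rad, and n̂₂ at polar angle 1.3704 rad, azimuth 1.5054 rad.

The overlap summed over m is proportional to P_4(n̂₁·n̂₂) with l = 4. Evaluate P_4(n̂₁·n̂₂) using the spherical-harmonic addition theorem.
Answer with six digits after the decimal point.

-0.161852

Term-by-term m-sum for l=4 (normalisation 4π/9 = 1.396263):
  m=-4: -0.18088 + 0.09370j × 0.39427 + 0.10555j = -0.08121 + 0.01785j  (running Σ = -0.08121 + 0.01785j)
  m=-3: 0.16424 - 0.36104j × -0.04571 + 0.23000j = 0.07553 + 0.05428j  (running Σ = -0.00568 + 0.07213j)
  m=-2: 0.06719 + 0.27579j × 0.23018 + 0.03028j = 0.00712 + 0.06551j  (running Σ = 0.00144 + 0.13764j)
  m=-1: 0.13020 + 0.10229j × -0.01642 + 0.25073j = -0.02778 + 0.03097j  (running Σ = -0.02635 + 0.16861j)
  m=0: -0.32027 + 0.00000j × 0.19742 + 0.00000j = -0.06323 + 0.00000j  (running Σ = -0.08957 + 0.16861j)
  m=1: -0.13020 + 0.10229j × 0.01642 + 0.25073j = -0.02778 - 0.03097j  (running Σ = -0.11736 + 0.13764j)
  m=2: 0.06719 - 0.27579j × 0.23018 - 0.03028j = 0.00712 - 0.06551j  (running Σ = -0.11024 + 0.07213j)
  m=3: -0.16424 - 0.36104j × 0.04571 + 0.23000j = 0.07553 - 0.05428j  (running Σ = -0.03471 + 0.01785j)
  m=4: -0.18088 - 0.09370j × 0.39427 - 0.10555j = -0.08121 - 0.01785j  (running Σ = -0.11592 + 0.00000j)
Total Σ_m = -0.11592 + 0.00000j. Multiply by 1.396263: -0.16185 + 0.00000j. P_4(cos γ) = -0.161852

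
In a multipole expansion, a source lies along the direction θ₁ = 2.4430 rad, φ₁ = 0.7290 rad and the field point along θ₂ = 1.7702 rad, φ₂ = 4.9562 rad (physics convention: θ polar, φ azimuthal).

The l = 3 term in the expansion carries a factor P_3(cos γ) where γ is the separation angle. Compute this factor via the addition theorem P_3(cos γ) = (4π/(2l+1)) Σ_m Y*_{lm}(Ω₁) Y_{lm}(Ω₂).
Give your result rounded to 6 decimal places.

Term-by-term m-sum for l=3 (normalisation 4π/7 = 1.795196):
  [-3]  conj(Y_{3,-3})(Ω₁) = -0.064146+0.090577i ; Y_{3,-3}(Ω₂) = -0.262439-0.292411i ; Δ = +0.043320-0.005014i
  [-2]  conj(Y_{3,-2})(Ω₁) = -0.036435-0.321643i ; Y_{3,-2}(Ω₂) = +0.171828-0.091127i ; Δ = -0.035571-0.051947i
  [-1]  conj(Y_{3,-1})(Ω₁) = +0.299482+0.267473i ; Y_{3,-1}(Ω₂) = -0.061468-0.247098i ; Δ = +0.047683-0.090442i
  [+0]  conj(Y_{3,0})(Ω₁) = +0.019474-0.000000i ; Y_{3,0}(Ω₂) = +0.207259+0.000000i ; Δ = +0.004036+0.000000i
  [+1]  conj(Y_{3,1})(Ω₁) = -0.299482+0.267473i ; Y_{3,1}(Ω₂) = +0.061468-0.247098i ; Δ = +0.047683+0.090442i
  [+2]  conj(Y_{3,2})(Ω₁) = -0.036435+0.321643i ; Y_{3,2}(Ω₂) = +0.171828+0.091127i ; Δ = -0.035571+0.051947i
  [+3]  conj(Y_{3,3})(Ω₁) = +0.064146+0.090577i ; Y_{3,3}(Ω₂) = +0.262439-0.292411i ; Δ = +0.043320+0.005014i
Σ over m = +0.114902-0.000000i; ×(4π/7) → +0.206271-0.000000i. Real part: 0.206271

0.206271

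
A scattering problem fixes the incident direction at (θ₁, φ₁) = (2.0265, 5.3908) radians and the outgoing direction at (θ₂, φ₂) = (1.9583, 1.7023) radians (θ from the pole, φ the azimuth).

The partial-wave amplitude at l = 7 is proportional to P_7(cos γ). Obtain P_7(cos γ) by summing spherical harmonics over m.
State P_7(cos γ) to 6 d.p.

-0.293759

Expand P_7 via completeness: Σ_{m} conj(Y_{7,m}) at Ω₁ times Y_{7,m} at Ω₂ —
  m=-7: +0.235226+0.008587i × +0.232100+0.176543i = +0.053080+0.043520i  (running Σ = +0.053080+0.043520i)
  m=-6: -0.258445-0.345728i × +0.313750-0.316033i = -0.190349-0.026795i  (running Σ = -0.137268+0.016725i)
  m=-5: -0.080589+0.315004i × -0.130639-0.169192i = +0.063824-0.027517i  (running Σ = -0.073444-0.010792i)
  m=-4: -0.092104+0.042013i × +0.201545-0.117012i = -0.013647+0.019245i  (running Σ = -0.087092+0.008453i)
  m=-3: +0.316455+0.158540i × -0.118407-0.284402i = +0.007618-0.108773i  (running Σ = -0.079473-0.100320i)
  m=-2: -0.011091-0.051040i × +0.108082-0.029101i = -0.002684-0.005194i  (running Σ = -0.082157-0.105514i)
  m=-1: +0.204993-0.254322i × -0.042131-0.318530i = -0.089646-0.054581i  (running Σ = -0.171803-0.160095i)
  m=0: -0.094077-0.000000i × +0.074867+0.000000i = -0.007043-0.000000i  (running Σ = -0.178846-0.160095i)
  m=1: -0.204993-0.254322i × +0.042131-0.318530i = -0.089646+0.054581i  (running Σ = -0.268492-0.105514i)
  m=2: -0.011091+0.051040i × +0.108082+0.029101i = -0.002684+0.005194i  (running Σ = -0.271176-0.100320i)
  m=3: -0.316455+0.158540i × +0.118407-0.284402i = +0.007618+0.108773i  (running Σ = -0.263557+0.008453i)
  m=4: -0.092104-0.042013i × +0.201545+0.117012i = -0.013647-0.019245i  (running Σ = -0.277204-0.010792i)
  m=5: +0.080589+0.315004i × +0.130639-0.169192i = +0.063824+0.027517i  (running Σ = -0.213380+0.016725i)
  m=6: -0.258445+0.345728i × +0.313750+0.316033i = -0.190349+0.026795i  (running Σ = -0.403729+0.043520i)
  m=7: -0.235226+0.008587i × -0.232100+0.176543i = +0.053080-0.043520i  (running Σ = -0.350649+0.000000i)
Σ over m = -0.350649+0.000000i; ×(4π/15) → -0.293759+0.000000i. Real part: -0.293759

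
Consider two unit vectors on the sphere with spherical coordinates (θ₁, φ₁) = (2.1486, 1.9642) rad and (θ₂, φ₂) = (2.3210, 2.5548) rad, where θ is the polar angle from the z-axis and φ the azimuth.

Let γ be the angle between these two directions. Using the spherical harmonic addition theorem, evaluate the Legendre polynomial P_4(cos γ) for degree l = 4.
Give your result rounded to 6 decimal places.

0.102010

Addition theorem: P_4(cos γ) = (4π/9) Σ_m Y*_{lm}(Ω₁) Y_{lm}(Ω₂), m = −4…4:
  term(m=-4) = (-0.019648, -0.019405)   from Y*(Ω₁)=(-0.000614, 0.217883), Y(Ω₂)=(-0.088808, 0.090425)
  term(m=-3) = (-0.026803, -0.131546)   from Y*(Ω₁)=(-0.371565, 0.152988), Y(Ω₂)=(-0.062960, 0.328110)
  term(m=-2) = (0.039147, -0.095345)   from Y*(Ω₁)=(-0.180368, -0.180877), Y(Ω₂)=(0.156091, 0.372080)
  term(m=-1) = (-0.009818, 0.006582)   from Y*(Ω₁)=(-0.075651, 0.182274), Y(Ω₂)=(0.049877, 0.033164)
  term(m=+0) = (0.107304, 0.000000)   from Y*(Ω₁)=(-0.299878, -0.000000), Y(Ω₂)=(-0.357824, 0.000000)
  term(m=+1) = (-0.009818, -0.006582)   from Y*(Ω₁)=(0.075651, 0.182274), Y(Ω₂)=(-0.049877, 0.033164)
  term(m=+2) = (0.039147, 0.095345)   from Y*(Ω₁)=(-0.180368, 0.180877), Y(Ω₂)=(0.156091, -0.372080)
  term(m=+3) = (-0.026803, 0.131546)   from Y*(Ω₁)=(0.371565, 0.152988), Y(Ω₂)=(0.062960, 0.328110)
  term(m=+4) = (-0.019648, 0.019405)   from Y*(Ω₁)=(-0.000614, -0.217883), Y(Ω₂)=(-0.088808, -0.090425)
Accumulated sum (0.073059, -0.000000); after 4π/(2l+1) scaling, (0.102010, -0.000000) ⇒ P_4 = 0.102010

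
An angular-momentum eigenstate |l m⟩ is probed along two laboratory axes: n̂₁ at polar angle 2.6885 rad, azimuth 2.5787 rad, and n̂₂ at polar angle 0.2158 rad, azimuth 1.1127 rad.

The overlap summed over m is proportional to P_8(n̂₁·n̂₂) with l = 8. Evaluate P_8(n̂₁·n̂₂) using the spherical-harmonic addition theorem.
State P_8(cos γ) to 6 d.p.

-0.347580

Addition theorem: P_8(cos γ) = (4π/17) Σ_m Y*_{lm}(Ω₁) Y_{lm}(Ω₂), m = −8…8:
  [-8]  conj(Y_{8,-8})(Ω₁) = -0.00014 + 0.00068j ; Y_{8,-8}(Ω₂) = -0.00000 - 0.00000j ; Δ = 0.00000 - 0.00000j
  [-7]  conj(Y_{8,-7})(Ω₁) = -0.00398 + 0.00409j ; Y_{8,-7}(Ω₂) = 0.00000 - 0.00004j ; Δ = 0.00000 + 0.00000j
  [-6]  conj(Y_{8,-6})(Ω₁) = -0.02865 + 0.00688j ; Y_{8,-6}(Ω₂) = 0.00045 - 0.00018j ; Δ = -0.00001 + 0.00001j
  [-5]  conj(Y_{8,-5})(Ω₁) = -0.10155 - 0.03446j ; Y_{8,-5}(Ω₂) = 0.00304 + 0.00267j ; Δ = -0.00022 - 0.00038j
  [-4]  conj(Y_{8,-4})(Ω₁) = -0.17558 - 0.21678j ; Y_{8,-4}(Ω₂) = -0.00651 + 0.02430j ; Δ = 0.00641 - 0.00286j
  [-3]  conj(Y_{8,-3})(Ω₁) = -0.05786 - 0.48852j ; Y_{8,-3}(Ω₂) = -0.11254 + 0.02240j ; Δ = 0.01746 + 0.05368j
  [-2]  conj(Y_{8,-2})(Ω₁) = 0.20673 - 0.43347j ; Y_{8,-2}(Ω₂) = -0.22077 - 0.28764j ; Δ = -0.17032 + 0.03623j
  [-1]  conj(Y_{8,-1})(Ω₁) = -0.00516 + 0.00326j ; Y_{8,-1}(Ω₂) = 0.30045 - 0.60934j ; Δ = 0.00043 + 0.00412j
  [+0]  conj(Y_{8,0})(Ω₁) = -0.47647 + 0.00000j ; Y_{8,0}(Ω₂) = 0.37296 + 0.00000j ; Δ = -0.17771 + 0.00000j
  [+1]  conj(Y_{8,1})(Ω₁) = 0.00516 + 0.00326j ; Y_{8,1}(Ω₂) = -0.30045 - 0.60934j ; Δ = 0.00043 - 0.00412j
  [+2]  conj(Y_{8,2})(Ω₁) = 0.20673 + 0.43347j ; Y_{8,2}(Ω₂) = -0.22077 + 0.28764j ; Δ = -0.17032 - 0.03623j
  [+3]  conj(Y_{8,3})(Ω₁) = 0.05786 - 0.48852j ; Y_{8,3}(Ω₂) = 0.11254 + 0.02240j ; Δ = 0.01746 - 0.05368j
  [+4]  conj(Y_{8,4})(Ω₁) = -0.17558 + 0.21678j ; Y_{8,4}(Ω₂) = -0.00651 - 0.02430j ; Δ = 0.00641 + 0.00286j
  [+5]  conj(Y_{8,5})(Ω₁) = 0.10155 - 0.03446j ; Y_{8,5}(Ω₂) = -0.00304 + 0.00267j ; Δ = -0.00022 + 0.00038j
  [+6]  conj(Y_{8,6})(Ω₁) = -0.02865 - 0.00688j ; Y_{8,6}(Ω₂) = 0.00045 + 0.00018j ; Δ = -0.00001 - 0.00001j
  [+7]  conj(Y_{8,7})(Ω₁) = 0.00398 + 0.00409j ; Y_{8,7}(Ω₂) = -0.00000 - 0.00004j ; Δ = 0.00000 - 0.00000j
  [+8]  conj(Y_{8,8})(Ω₁) = -0.00014 - 0.00068j ; Y_{8,8}(Ω₂) = -0.00000 + 0.00000j ; Δ = 0.00000 + 0.00000j
Σ over m = -0.47021 - 0.00000j; ×(4π/17) → -0.34758 - 0.00000j. Real part: -0.347580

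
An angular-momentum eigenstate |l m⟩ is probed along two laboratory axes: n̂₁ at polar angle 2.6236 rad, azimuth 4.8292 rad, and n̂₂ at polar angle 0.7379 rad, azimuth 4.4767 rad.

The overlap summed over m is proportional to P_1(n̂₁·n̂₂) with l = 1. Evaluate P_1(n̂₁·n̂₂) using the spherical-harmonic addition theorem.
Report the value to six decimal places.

Addition theorem: P_1(cos γ) = (4π/3) Σ_m Y*_{lm}(Ω₁) Y_{lm}(Ω₂), m = −1…1:
  m=-1: Y*=+0.019937-0.169901i  Y=-0.054275+0.226001i  product +0.037316+0.013727i
  m=+0: Y*=-0.424505-0.000000i  Y=+0.361509+0.000000i  product -0.153462-0.000000i
  m=+1: Y*=-0.019937-0.169901i  Y=+0.054275+0.226001i  product +0.037316-0.013727i
Total Σ_m = -0.078831+0.000000i. Multiply by 4.188790: -0.330206+0.000000i. P_1(cos γ) = -0.330206

-0.330206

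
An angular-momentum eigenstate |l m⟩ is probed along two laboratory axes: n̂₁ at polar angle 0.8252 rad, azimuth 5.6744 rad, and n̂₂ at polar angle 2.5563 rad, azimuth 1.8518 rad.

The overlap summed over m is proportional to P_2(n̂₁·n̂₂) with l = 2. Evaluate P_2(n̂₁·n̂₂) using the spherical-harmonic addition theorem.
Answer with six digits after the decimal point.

0.663782

Expand P_2 via completeness: Σ_{m} conj(Y_{2,m}) at Ω₁ times Y_{2,m} at Ω₂ —
  m=-2: 0.07212 - 0.19562j × -0.09976 + 0.06282j = 0.00509 + 0.02405j  (running Σ = 0.00509 + 0.02405j)
  m=-1: 0.31587 - 0.22020j × 0.09866 + 0.34180j = 0.10643 + 0.08624j  (running Σ = 0.11152 + 0.11029j)
  m=0: 0.12008 + 0.00000j × 0.34202 + 0.00000j = 0.04107 + 0.00000j  (running Σ = 0.15259 + 0.11029j)
  m=1: -0.31587 - 0.22020j × -0.09866 + 0.34180j = 0.10643 - 0.08624j  (running Σ = 0.25902 + 0.02405j)
  m=2: 0.07212 + 0.19562j × -0.09976 - 0.06282j = 0.00509 - 0.02405j  (running Σ = 0.26411 + 0.00000j)
Σ over m = 0.26411 + 0.00000j; ×(4π/5) → 0.66378 + 0.00000j. Real part: 0.663782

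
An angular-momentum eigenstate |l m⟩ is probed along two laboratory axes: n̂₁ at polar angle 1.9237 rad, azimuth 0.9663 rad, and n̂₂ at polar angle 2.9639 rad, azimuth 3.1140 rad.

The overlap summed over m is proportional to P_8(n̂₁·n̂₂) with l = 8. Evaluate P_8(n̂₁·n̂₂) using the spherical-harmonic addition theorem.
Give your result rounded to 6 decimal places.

Summing Y*_{l m}(θ₁,φ₁)·Y_{l m}(θ₂,φ₂) over m ∈ [−8, 8]; prefactor 4π/(2·8+1) = 0.739198:
  term(m=-8) = -0.000000+0.000000i   from Y*(Ω₁)=+0.038196+0.307502i, Y(Ω₂)=+0.000000+0.000000i
  term(m=-7) = -0.000004-0.000003i   from Y*(Ω₁)=-0.404740-0.211183i, Y(Ω₂)=+0.000011+0.000002i
  term(m=-6) = +0.000030-0.000010i   from Y*(Ω₁)=+0.179992-0.094941i, Y(Ω₂)=+0.000153+0.000026i
  term(m=-5) = +0.000100-0.000380i   from Y*(Ω₁)=+0.029356-0.245296i, Y(Ω₂)=+0.001577+0.000219i
  term(m=-4) = +0.002525+0.002783i   from Y*(Ω₁)=+0.231624+0.204633i, Y(Ω₂)=+0.012083+0.001339i
  term(m=-3) = +0.007595-0.001225i   from Y*(Ω₁)=+0.109122-0.027016i, Y(Ω₂)=+0.068198+0.005658i
  term(m=-2) = -0.035547+0.080249i   from Y*(Ω₁)=-0.115132+0.304209i, Y(Ω₂)=+0.269427+0.014884i
  term(m=-1) = +0.018447+0.028347i   from Y*(Ω₁)=+0.029486+0.042687i, Y(Ω₂)=+0.651658+0.017986i
  term(m=+0) = -0.191732-0.000000i   from Y*(Ω₁)=-0.325222-0.000000i, Y(Ω₂)=+0.589544+0.000000i
  term(m=+1) = +0.018447-0.028347i   from Y*(Ω₁)=-0.029486+0.042687i, Y(Ω₂)=-0.651658+0.017986i
  term(m=+2) = -0.035547-0.080249i   from Y*(Ω₁)=-0.115132-0.304209i, Y(Ω₂)=+0.269427-0.014884i
  term(m=+3) = +0.007595+0.001225i   from Y*(Ω₁)=-0.109122-0.027016i, Y(Ω₂)=-0.068198+0.005658i
  term(m=+4) = +0.002525-0.002783i   from Y*(Ω₁)=+0.231624-0.204633i, Y(Ω₂)=+0.012083-0.001339i
  term(m=+5) = +0.000100+0.000380i   from Y*(Ω₁)=-0.029356-0.245296i, Y(Ω₂)=-0.001577+0.000219i
  term(m=+6) = +0.000030+0.000010i   from Y*(Ω₁)=+0.179992+0.094941i, Y(Ω₂)=+0.000153-0.000026i
  term(m=+7) = -0.000004+0.000003i   from Y*(Ω₁)=+0.404740-0.211183i, Y(Ω₂)=-0.000011+0.000002i
  term(m=+8) = -0.000000-0.000000i   from Y*(Ω₁)=+0.038196-0.307502i, Y(Ω₂)=+0.000000-0.000000i
Accumulated sum -0.205442-0.000000i; after 4π/(2l+1) scaling, -0.151862-0.000000i ⇒ P_8 = -0.151862

-0.151862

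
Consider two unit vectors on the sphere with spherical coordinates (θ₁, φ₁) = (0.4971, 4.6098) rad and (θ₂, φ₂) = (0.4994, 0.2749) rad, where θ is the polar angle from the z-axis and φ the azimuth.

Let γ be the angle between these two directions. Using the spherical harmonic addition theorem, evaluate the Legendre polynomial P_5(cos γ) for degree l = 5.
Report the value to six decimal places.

Addition theorem: P_5(cos γ) = (4π/11) Σ_m Y*_{lm}(Ω₁) Y_{lm}(Ω₂), m = −5…5:
  m=-5: Y*=-0.005617-0.009974i  Y=+0.002280-0.011467i  product -0.000127+0.000042i
  m=-4: Y*=+0.061179-0.026616i  Y=+0.030765-0.060386i  product +0.000275-0.004513i
  m=-3: Y*=+0.067660+0.212855i  Y=+0.153091-0.165624i  product +0.045612+0.021380i
  m=-2: Y*=-0.437049+0.090953i  Y=+0.381691-0.233912i  product -0.145543+0.136947i
  m=-1: Y*=-0.042521-0.413026i  Y=+0.396064-0.111706i  product -0.062979-0.158835i
  m=+0: Y*=-0.151827-0.000000i  Y=-0.157035+0.000000i  product +0.023842+0.000000i
  m=+1: Y*=+0.042521-0.413026i  Y=-0.396064-0.111706i  product -0.062979+0.158835i
  m=+2: Y*=-0.437049-0.090953i  Y=+0.381691+0.233912i  product -0.145543-0.136947i
  m=+3: Y*=-0.067660+0.212855i  Y=-0.153091-0.165624i  product +0.045612-0.021380i
  m=+4: Y*=+0.061179+0.026616i  Y=+0.030765+0.060386i  product +0.000275+0.004513i
  m=+5: Y*=+0.005617-0.009974i  Y=-0.002280-0.011467i  product -0.000127-0.000042i
Total Σ_m = -0.301682+0.000000i. Multiply by 1.142397: -0.344640+0.000000i. P_5(cos γ) = -0.344640

-0.344640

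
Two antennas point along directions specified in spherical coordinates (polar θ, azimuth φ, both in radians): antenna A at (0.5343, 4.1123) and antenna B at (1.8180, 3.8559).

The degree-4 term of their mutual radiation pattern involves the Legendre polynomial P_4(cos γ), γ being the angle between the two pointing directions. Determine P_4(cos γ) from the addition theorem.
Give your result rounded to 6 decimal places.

Expand P_4 via completeness: Σ_{m} conj(Y_{4,m}) at Ω₁ times Y_{4,m} at Ω₂ —
  term(m=-4) = +0.006036+0.009952i   from Y*(Ω₁)=-0.021952-0.020094i, Y(Ω₂)=-0.375418-0.109729i
  term(m=-3) = -0.028534-0.027625i   from Y*(Ω₁)=+0.138526-0.032358i, Y(Ω₂)=-0.151156-0.234725i
  term(m=-2) = -0.057788-0.032537i   from Y*(Ω₁)=-0.131485+0.338377i, Y(Ω₂)=-0.025887+0.180838i
  term(m=-1) = +0.126930+0.033277i   from Y*(Ω₁)=-0.255803-0.373834i, Y(Ω₂)=-0.218870+0.189770i
  term(m=+0) = -0.000286-0.000000i   from Y*(Ω₁)=-0.002036-0.000000i, Y(Ω₂)=+0.140613+0.000000i
  term(m=+1) = +0.126930-0.033277i   from Y*(Ω₁)=+0.255803-0.373834i, Y(Ω₂)=+0.218870+0.189770i
  term(m=+2) = -0.057788+0.032537i   from Y*(Ω₁)=-0.131485-0.338377i, Y(Ω₂)=-0.025887-0.180838i
  term(m=+3) = -0.028534+0.027625i   from Y*(Ω₁)=-0.138526-0.032358i, Y(Ω₂)=+0.151156-0.234725i
  term(m=+4) = +0.006036-0.009952i   from Y*(Ω₁)=-0.021952+0.020094i, Y(Ω₂)=-0.375418+0.109729i
Accumulated sum +0.093002+0.000000i; after 4π/(2l+1) scaling, +0.129855+0.000000i ⇒ P_4 = 0.129855

0.129855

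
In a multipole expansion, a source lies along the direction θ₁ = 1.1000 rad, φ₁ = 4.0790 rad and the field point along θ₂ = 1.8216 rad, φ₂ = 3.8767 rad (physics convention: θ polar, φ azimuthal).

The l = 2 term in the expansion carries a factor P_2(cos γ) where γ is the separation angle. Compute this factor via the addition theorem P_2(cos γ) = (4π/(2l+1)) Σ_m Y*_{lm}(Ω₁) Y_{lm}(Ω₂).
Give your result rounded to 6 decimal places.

Addition theorem: P_2(cos γ) = (4π/5) Σ_m Y*_{lm}(Ω₁) Y_{lm}(Ω₂), m = −2…2:
  term(m=-2) = +0.102230+0.043777i   from Y*(Ω₁)=-0.091842+0.292729i, Y(Ω₂)=+0.036398-0.360650i
  term(m=-1) = -0.056822-0.011655i   from Y*(Ω₁)=-0.184845-0.251723i, Y(Ω₂)=+0.137770-0.124566i
  term(m=+0) = +0.031038+0.000000i   from Y*(Ω₁)=-0.120717-0.000000i, Y(Ω₂)=-0.257112+0.000000i
  term(m=+1) = -0.056822+0.011655i   from Y*(Ω₁)=+0.184845-0.251723i, Y(Ω₂)=-0.137770-0.124566i
  term(m=+2) = +0.102230-0.043777i   from Y*(Ω₁)=-0.091842-0.292729i, Y(Ω₂)=+0.036398+0.360650i
Total Σ_m = +0.121853+0.000000i. Multiply by 2.513274: +0.306250+0.000000i. P_2(cos γ) = 0.306250

0.306250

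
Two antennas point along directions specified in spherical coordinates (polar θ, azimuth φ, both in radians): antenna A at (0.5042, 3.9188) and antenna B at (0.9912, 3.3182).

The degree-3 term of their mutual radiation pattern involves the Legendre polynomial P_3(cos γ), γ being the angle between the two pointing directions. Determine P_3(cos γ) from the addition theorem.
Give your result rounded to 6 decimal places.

Summing Y*_{l m}(θ₁,φ₁)·Y_{l m}(θ₂,φ₂) over m ∈ [−3, 3]; prefactor 4π/(2·3+1) = 1.795196:
  term(m=-3) = (-0.002632, 0.011191)   from Y*(Ω₁)=(0.032437, -0.034072), Y(Ω₂)=(-0.210869, 0.123501)
  term(m=-2) = (0.029561, 0.076305)   from Y*(Ω₁)=(0.003421, 0.208814), Y(Ω₂)=(0.367642, -0.135541)
  term(m=-1) = (0.049317, 0.033783)   from Y*(Ω₁)=(-0.315322, -0.310198), Y(Ω₂)=(-0.133044, 0.023744)
  term(m=+0) = (-0.083456, 0.000000)   from Y*(Ω₁)=(0.272186, -0.000000), Y(Ω₂)=(-0.306616, 0.000000)
  term(m=+1) = (0.049317, -0.033783)   from Y*(Ω₁)=(0.315322, -0.310198), Y(Ω₂)=(0.133044, 0.023744)
  term(m=+2) = (0.029561, -0.076305)   from Y*(Ω₁)=(0.003421, -0.208814), Y(Ω₂)=(0.367642, 0.135541)
  term(m=+3) = (-0.002632, -0.011191)   from Y*(Ω₁)=(-0.032437, -0.034072), Y(Ω₂)=(0.210869, 0.123501)
Total Σ_m = (0.069034, -0.000000). Multiply by 1.795196: (0.123930, -0.000000). P_3(cos γ) = 0.123930

0.123930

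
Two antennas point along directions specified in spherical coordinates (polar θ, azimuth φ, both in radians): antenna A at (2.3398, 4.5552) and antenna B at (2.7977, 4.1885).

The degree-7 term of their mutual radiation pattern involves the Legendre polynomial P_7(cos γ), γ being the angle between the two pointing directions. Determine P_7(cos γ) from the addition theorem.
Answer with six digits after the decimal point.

-0.407516

Addition theorem: P_7(cos γ) = (4π/15) Σ_m Y*_{lm}(Ω₁) Y_{lm}(Ω₂), m = −7…7:
  m=-7: Y*=(0.044104, 0.022430)  Y=(-0.000124, 0.000214)  product (-0.000010, 0.000007)
  m=-6: Y*=(0.105215, -0.145016)  Y=(-0.002587, -0.000005)  product (-0.000273, 0.000375)
  m=-5: Y*=(-0.262999, -0.262711)  Y=(-0.008389, -0.014579)  product (-0.001624, 0.006038)
  m=-4: Y*=(-0.361763, 0.263078)  Y=(0.038117, -0.065844)  product (0.003533, 0.033848)
  m=-3: Y*=(0.084415, 0.165540)  Y=(0.241004, 0.000210)  product (0.020310, 0.039913)
  m=-2: Y*=(-0.253936, 0.082570)  Y=(0.249578, 0.432862)  product (-0.099118, -0.089311)
  m=-1: Y*=(0.050010, 0.315527)  Y=(-0.263909, 0.456798)  product (-0.157330, -0.060426)
  m=+0: Y*=(-0.179585, -0.000000)  Y=(0.096950, 0.000000)  product (-0.017411, -0.000000)
  m=+1: Y*=(-0.050010, 0.315527)  Y=(0.263909, 0.456798)  product (-0.157330, 0.060426)
  m=+2: Y*=(-0.253936, -0.082570)  Y=(0.249578, -0.432862)  product (-0.099118, 0.089311)
  m=+3: Y*=(-0.084415, 0.165540)  Y=(-0.241004, 0.000210)  product (0.020310, -0.039913)
  m=+4: Y*=(-0.361763, -0.263078)  Y=(0.038117, 0.065844)  product (0.003533, -0.033848)
  m=+5: Y*=(0.262999, -0.262711)  Y=(0.008389, -0.014579)  product (-0.001624, -0.006038)
  m=+6: Y*=(0.105215, 0.145016)  Y=(-0.002587, 0.000005)  product (-0.000273, -0.000375)
  m=+7: Y*=(-0.044104, 0.022430)  Y=(0.000124, 0.000214)  product (-0.000010, -0.000007)
Σ over m = (-0.486437, 0.000000); ×(4π/15) → (-0.407516, 0.000000). Real part: -0.407516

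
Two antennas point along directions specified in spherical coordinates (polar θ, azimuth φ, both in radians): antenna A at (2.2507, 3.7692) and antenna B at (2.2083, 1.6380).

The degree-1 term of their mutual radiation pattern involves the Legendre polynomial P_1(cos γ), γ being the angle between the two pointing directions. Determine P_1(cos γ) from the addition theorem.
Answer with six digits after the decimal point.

0.042059

Summing Y*_{l m}(θ₁,φ₁)·Y_{l m}(θ₂,φ₂) over m ∈ [−1, 1]; prefactor 4π/(2·1+1) = 4.188790:
  m=-1: Y*=(-0.217469, -0.157764)  Y=(-0.018644, -0.277007)  product (-0.039647, 0.063182)
  m=+0: Y*=(-0.307193, -0.000000)  Y=(-0.290812, 0.000000)  product (0.089335, 0.000000)
  m=+1: Y*=(0.217469, -0.157764)  Y=(0.018644, -0.277007)  product (-0.039647, -0.063182)
Accumulated sum (0.010041, 0.000000); after 4π/(2l+1) scaling, (0.042059, 0.000000) ⇒ P_1 = 0.042059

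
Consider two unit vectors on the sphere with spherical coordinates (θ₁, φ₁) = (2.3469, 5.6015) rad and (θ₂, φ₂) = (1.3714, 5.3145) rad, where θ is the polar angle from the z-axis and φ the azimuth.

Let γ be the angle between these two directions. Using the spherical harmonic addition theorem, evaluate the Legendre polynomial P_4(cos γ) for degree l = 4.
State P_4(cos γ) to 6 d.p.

Expand P_4 via completeness: Σ_{m} conj(Y_{4,m}) at Ω₁ times Y_{4,m} at Ω₂ —
  term(m=-4) = 0.01924 + 0.04276j   from Y*(Ω₁)=-0.10505 - 0.04626j, Y(Ω₂)=-0.30354 - 0.27337j
  term(m=-3) = -0.04849 - 0.05644j   from Y*(Ω₁)=0.14553 + 0.28351j, Y(Ω₂)=-0.22703 + 0.05449j
  term(m=-2) = -0.08121 - 0.05251j   from Y*(Ω₁)=0.08543 - 0.40595j, Y(Ω₂)=0.08356 - 0.21764j
  term(m=-1) = 0.02470 + 0.00729j   from Y*(Ω₁)=-0.07988 + 0.06482j, Y(Ω₂)=-0.14178 - 0.20631j
  term(m=+0) = -0.06917 + 0.00000j   from Y*(Ω₁)=-0.34840 + 0.00000j, Y(Ω₂)=0.19854 + 0.00000j
  term(m=+1) = 0.02470 - 0.00729j   from Y*(Ω₁)=0.07988 + 0.06482j, Y(Ω₂)=0.14178 - 0.20631j
  term(m=+2) = -0.08121 + 0.05251j   from Y*(Ω₁)=0.08543 + 0.40595j, Y(Ω₂)=0.08356 + 0.21764j
  term(m=+3) = -0.04849 + 0.05644j   from Y*(Ω₁)=-0.14553 + 0.28351j, Y(Ω₂)=0.22703 + 0.05449j
  term(m=+4) = 0.01924 - 0.04276j   from Y*(Ω₁)=-0.10505 + 0.04626j, Y(Ω₂)=-0.30354 + 0.27337j
Σ over m = -0.24070 + 0.00000j; ×(4π/9) → -0.33608 + 0.00000j. Real part: -0.336084

-0.336084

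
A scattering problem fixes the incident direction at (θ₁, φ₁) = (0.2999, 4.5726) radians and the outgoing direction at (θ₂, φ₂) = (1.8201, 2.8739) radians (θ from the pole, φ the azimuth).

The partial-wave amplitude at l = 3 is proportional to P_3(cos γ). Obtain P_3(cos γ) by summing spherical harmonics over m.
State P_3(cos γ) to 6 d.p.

0.357913

Term-by-term m-sum for l=3 (normalisation 4π/7 = 1.795196):
  m=-3: 0.00438 + 0.00983j × -0.26371 - 0.27320j = 0.00153 - 0.00379j  (running Σ = 0.00153 - 0.00379j)
  m=-2: -0.08190 + 0.02351j × -0.20367 - 0.12081j = 0.01952 + 0.00511j  (running Σ = 0.02105 + 0.00132j)
  m=-1: -0.04741 - 0.33692j × 0.21010 + 0.05763j = 0.00946 - 0.07352j  (running Σ = 0.03051 - 0.07220j)
  m=0: 0.55746 + 0.00000j × 0.24820 + 0.00000j = 0.13836 + 0.00000j  (running Σ = 0.16887 - 0.07220j)
  m=1: 0.04741 - 0.33692j × -0.21010 + 0.05763j = 0.00946 + 0.07352j  (running Σ = 0.17832 + 0.00132j)
  m=2: -0.08190 - 0.02351j × -0.20367 + 0.12081j = 0.01952 - 0.00511j  (running Σ = 0.19784 - 0.00379j)
  m=3: -0.00438 + 0.00983j × 0.26371 - 0.27320j = 0.00153 + 0.00379j  (running Σ = 0.19937 + 0.00000j)
Total Σ_m = 0.19937 + 0.00000j. Multiply by 1.795196: 0.35791 + 0.00000j. P_3(cos γ) = 0.357913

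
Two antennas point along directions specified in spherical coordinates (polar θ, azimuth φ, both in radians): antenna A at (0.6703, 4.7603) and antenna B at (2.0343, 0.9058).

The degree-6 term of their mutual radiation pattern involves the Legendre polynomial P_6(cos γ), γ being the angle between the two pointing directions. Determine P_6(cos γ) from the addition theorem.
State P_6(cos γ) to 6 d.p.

-0.334925

Addition theorem: P_6(cos γ) = (4π/13) Σ_m Y*_{lm}(Ω₁) Y_{lm}(Ω₂), m = −6…6:
  m=-6: Y*=(-0.026626, -0.007872)  Y=(0.163610, 0.185637)  product (-0.002895, -0.006231)
  m=-5: Y*=(0.028787, -0.117863)  Y=(0.078131, -0.421250)  product (-0.047400, -0.021335)
  m=-4: Y*=(0.300194, 0.058245)  Y=(-0.242654, 0.126824)  product (-0.080230, 0.023938)
  m=-3: Y*=(-0.065820, 0.454772)  Y=(-0.152206, -0.068738)  product (0.041278, -0.064695)
  m=-2: Y*=(-0.299119, -0.028750)  Y=(0.079514, 0.323796)  product (-0.014475, -0.099140)
  m=-1: Y*=(-0.009396, 0.195966)  Y=(-0.032729, 0.041738)  product (-0.007872, -0.006806)
  m=+0: Y*=(-0.369631, -0.000000)  Y=(0.333562, 0.000000)  product (-0.123295, -0.000000)
  m=+1: Y*=(0.009396, 0.195966)  Y=(0.032729, 0.041738)  product (-0.007872, 0.006806)
  m=+2: Y*=(-0.299119, 0.028750)  Y=(0.079514, -0.323796)  product (-0.014475, 0.099140)
  m=+3: Y*=(0.065820, 0.454772)  Y=(0.152206, -0.068738)  product (0.041278, 0.064695)
  m=+4: Y*=(0.300194, -0.058245)  Y=(-0.242654, -0.126824)  product (-0.080230, -0.023938)
  m=+5: Y*=(-0.028787, -0.117863)  Y=(-0.078131, -0.421250)  product (-0.047400, 0.021335)
  m=+6: Y*=(-0.026626, 0.007872)  Y=(0.163610, -0.185637)  product (-0.002895, 0.006231)
Σ over m = (-0.346483, 0.000000); ×(4π/13) → (-0.334925, 0.000000). Real part: -0.334925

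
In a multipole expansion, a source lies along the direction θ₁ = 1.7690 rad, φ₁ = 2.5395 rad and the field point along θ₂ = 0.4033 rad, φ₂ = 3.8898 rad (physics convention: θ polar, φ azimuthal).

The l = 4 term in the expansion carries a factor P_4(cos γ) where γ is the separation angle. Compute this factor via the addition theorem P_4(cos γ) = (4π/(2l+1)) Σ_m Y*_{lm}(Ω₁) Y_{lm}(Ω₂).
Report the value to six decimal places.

0.340135

Addition theorem: P_4(cos γ) = (4π/9) Σ_m Y*_{lm}(Ω₁) Y_{lm}(Ω₂), m = −4…4:
  m=-4: (-0.303808, -0.273651) × (-0.010382, -0.001556) = (0.002728, 0.003314)  (running Σ = (0.002728, 0.003314))
  m=-3: (-0.054191, -0.225860) × (0.043422, 0.054380) = (0.009929, -0.012754)  (running Σ = (0.012657, -0.009440))
  m=-2: (-0.083979, 0.218711) × (0.018845, -0.252891) = (0.053728, 0.025359)  (running Σ = (0.066385, 0.015919))
  m=-1: (-0.205383, 0.141142) × (-0.365696, 0.339458) = (0.027196, -0.121334)  (running Σ = (0.093581, -0.105415))
  m=0: (0.199874, -0.000000) × (0.282387, 0.000000) = (0.056442, 0.000000)  (running Σ = (0.150023, -0.105415))
  m=1: (0.205383, 0.141142) × (0.365696, 0.339458) = (0.027196, 0.121334)  (running Σ = (0.177219, 0.015919))
  m=2: (-0.083979, -0.218711) × (0.018845, 0.252891) = (0.053728, -0.025359)  (running Σ = (0.230946, -0.009440))
  m=3: (0.054191, -0.225860) × (-0.043422, 0.054380) = (0.009929, 0.012754)  (running Σ = (0.240875, 0.003314))
  m=4: (-0.303808, 0.273651) × (-0.010382, 0.001556) = (0.002728, -0.003314)  (running Σ = (0.243604, 0.000000))
Total Σ_m = (0.243604, 0.000000). Multiply by 1.396263: (0.340135, 0.000000). P_4(cos γ) = 0.340135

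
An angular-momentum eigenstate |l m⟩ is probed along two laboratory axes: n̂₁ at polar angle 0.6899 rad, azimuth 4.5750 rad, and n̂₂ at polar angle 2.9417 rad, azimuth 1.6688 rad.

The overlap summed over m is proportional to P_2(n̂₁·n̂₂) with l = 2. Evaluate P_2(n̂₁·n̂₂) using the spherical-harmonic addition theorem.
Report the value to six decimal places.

Term-by-term m-sum for l=2 (normalisation 4π/5 = 2.513274):
  term(m=-2) = 0.00212 - 0.00108j   from Y*(Ω₁)=-0.15060 + 0.04246j, Y(Ω₂)=-0.01494 + 0.00297j
  term(m=-1) = 0.05545 - 0.01330j   from Y*(Ω₁)=-0.05194 - 0.37568j, Y(Ω₂)=0.01471 + 0.14962j
  term(m=+0) = 0.14689 + 0.00000j   from Y*(Ω₁)=0.24751 + 0.00000j, Y(Ω₂)=0.59348 + 0.00000j
  term(m=+1) = 0.05545 + 0.01330j   from Y*(Ω₁)=0.05194 - 0.37568j, Y(Ω₂)=-0.01471 + 0.14962j
  term(m=+2) = 0.00212 + 0.00108j   from Y*(Ω₁)=-0.15060 - 0.04246j, Y(Ω₂)=-0.01494 - 0.00297j
Σ over m = 0.26203 + 0.00000j; ×(4π/5) → 0.65855 + 0.00000j. Real part: 0.658551

0.658551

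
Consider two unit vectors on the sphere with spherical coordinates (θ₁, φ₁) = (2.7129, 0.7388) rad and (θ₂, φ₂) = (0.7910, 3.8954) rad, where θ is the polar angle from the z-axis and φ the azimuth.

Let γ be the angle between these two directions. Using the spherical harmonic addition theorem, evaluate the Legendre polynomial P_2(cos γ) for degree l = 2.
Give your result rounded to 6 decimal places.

0.811473

Summing Y*_{l m}(θ₁,φ₁)·Y_{l m}(θ₂,φ₂) over m ∈ [−2, 2]; prefactor 4π/(2·2+1) = 2.513274:
  [-2]  conj(Y_{2,-2})(Ω₁) = (0.006211, 0.066455) ; Y_{2,-2}(Ω₂) = (0.012331, -0.194911) ; Δ = (0.013029, -0.000391)
  [-1]  conj(Y_{2,-1})(Ω₁) = (-0.215924, -0.196684) ; Y_{2,-1}(Ω₂) = (-0.281610, 0.264357) ; Δ = (0.112801, -0.001693)
  [+0]  conj(Y_{2,0})(Ω₁) = (0.467292, -0.000000) ; Y_{2,0}(Ω₂) = (0.152396, 0.000000) ; Δ = (0.071213, 0.000000)
  [+1]  conj(Y_{2,1})(Ω₁) = (0.215924, -0.196684) ; Y_{2,1}(Ω₂) = (0.281610, 0.264357) ; Δ = (0.112801, 0.001693)
  [+2]  conj(Y_{2,2})(Ω₁) = (0.006211, -0.066455) ; Y_{2,2}(Ω₂) = (0.012331, 0.194911) ; Δ = (0.013029, 0.000391)
Σ over m = (0.322875, 0.000000); ×(4π/5) → (0.811473, 0.000000). Real part: 0.811473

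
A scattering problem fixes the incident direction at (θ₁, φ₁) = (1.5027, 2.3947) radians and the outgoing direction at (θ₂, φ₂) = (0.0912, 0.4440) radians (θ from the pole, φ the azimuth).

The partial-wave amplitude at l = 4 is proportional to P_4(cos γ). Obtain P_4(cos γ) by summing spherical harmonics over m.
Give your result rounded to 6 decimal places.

Addition theorem: P_4(cos γ) = (4π/9) Σ_m Y*_{lm}(Ω₁) Y_{lm}(Ω₂), m = −4…4:
  m=-4: (-0.433254, -0.067263) × (-0.000006, -0.000030) = (0.000001, 0.000013)  (running Σ = (0.000001, 0.000013))
  m=-3: (0.052514, 0.066300) × (0.000223, -0.000915) = (0.000072, -0.000033)  (running Σ = (0.000073, -0.000020))
  m=-2: (-0.024787, 0.321228) × (0.010403, -0.012791) = (0.003851, 0.003659)  (running Σ = (0.003924, 0.003639))
  m=-1: (0.069937, -0.064748) × (0.152736, -0.072653) = (0.005978, -0.014971)  (running Σ = (0.009902, -0.011332))
  m=0: (0.302743, -0.000000) × (0.811442, 0.000000) = (0.245658, 0.000000)  (running Σ = (0.255560, -0.011332))
  m=1: (-0.069937, -0.064748) × (-0.152736, -0.072653) = (0.005978, 0.014971)  (running Σ = (0.261537, 0.003639))
  m=2: (-0.024787, -0.321228) × (0.010403, 0.012791) = (0.003851, -0.003659)  (running Σ = (0.265388, -0.000020))
  m=3: (-0.052514, 0.066300) × (-0.000223, -0.000915) = (0.000072, 0.000033)  (running Σ = (0.265461, 0.000013))
  m=4: (-0.433254, 0.067263) × (-0.000006, 0.000030) = (0.000001, -0.000013)  (running Σ = (0.265461, 0.000000))
Total Σ_m = (0.265461, 0.000000). Multiply by 1.396263: (0.370654, 0.000000). P_4(cos γ) = 0.370654

0.370654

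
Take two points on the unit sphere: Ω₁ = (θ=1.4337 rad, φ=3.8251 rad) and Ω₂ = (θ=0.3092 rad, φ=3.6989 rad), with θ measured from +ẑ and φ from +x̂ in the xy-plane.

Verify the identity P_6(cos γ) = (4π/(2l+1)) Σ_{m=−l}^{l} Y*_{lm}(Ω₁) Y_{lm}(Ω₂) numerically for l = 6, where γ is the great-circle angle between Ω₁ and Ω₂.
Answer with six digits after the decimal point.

Term-by-term m-sum for l=6 (normalisation 4π/13 = 0.966644):
  [-6]  conj(Y_{6,-6})(Ω₁) = -0.262027-0.373832i ; Y_{6,-6}(Ω₂) = -0.000376+0.000077i ; Δ = +0.000127+0.000120i
  [-5]  conj(Y_{6,-5})(Ω₁) = +0.209922+0.059443i ; Y_{6,-5}(Ω₂) = +0.003900+0.001446i ; Δ = +0.000733+0.000535i
  [-4]  conj(Y_{6,-4})(Ω₁) = +0.250627-0.108205i ; Y_{6,-4}(Ω₂) = -0.016811-0.021731i ; Δ = -0.006565-0.003627i
  [-3]  conj(Y_{6,-3})(Ω₁) = -0.111619+0.214544i ; Y_{6,-3}(Ω₂) = +0.012323+0.121438i ; Δ = -0.027429-0.010911i
  [-2]  conj(Y_{6,-2})(Ω₁) = +0.043680+0.211371i ; Y_{6,-2}(Ω₂) = +0.157277-0.320514i ; Δ = +0.074617+0.019244i
  [-1]  conj(Y_{6,-1})(Ω₁) = -0.192496-0.156784i ; Y_{6,-1}(Ω₂) = -0.501618+0.312611i ; Δ = +0.145572+0.018469i
  [+0]  conj(Y_{6,0})(Ω₁) = -0.200065-0.000000i ; Y_{6,0}(Ω₂) = +0.222582+0.000000i ; Δ = -0.044531-0.000000i
  [+1]  conj(Y_{6,1})(Ω₁) = +0.192496-0.156784i ; Y_{6,1}(Ω₂) = +0.501618+0.312611i ; Δ = +0.145572-0.018469i
  [+2]  conj(Y_{6,2})(Ω₁) = +0.043680-0.211371i ; Y_{6,2}(Ω₂) = +0.157277+0.320514i ; Δ = +0.074617-0.019244i
  [+3]  conj(Y_{6,3})(Ω₁) = +0.111619+0.214544i ; Y_{6,3}(Ω₂) = -0.012323+0.121438i ; Δ = -0.027429+0.010911i
  [+4]  conj(Y_{6,4})(Ω₁) = +0.250627+0.108205i ; Y_{6,4}(Ω₂) = -0.016811+0.021731i ; Δ = -0.006565+0.003627i
  [+5]  conj(Y_{6,5})(Ω₁) = -0.209922+0.059443i ; Y_{6,5}(Ω₂) = -0.003900+0.001446i ; Δ = +0.000733-0.000535i
  [+6]  conj(Y_{6,6})(Ω₁) = -0.262027+0.373832i ; Y_{6,6}(Ω₂) = -0.000376-0.000077i ; Δ = +0.000127-0.000120i
Accumulated sum +0.329578-0.000000i; after 4π/(2l+1) scaling, +0.318585-0.000000i ⇒ P_6 = 0.318585

0.318585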